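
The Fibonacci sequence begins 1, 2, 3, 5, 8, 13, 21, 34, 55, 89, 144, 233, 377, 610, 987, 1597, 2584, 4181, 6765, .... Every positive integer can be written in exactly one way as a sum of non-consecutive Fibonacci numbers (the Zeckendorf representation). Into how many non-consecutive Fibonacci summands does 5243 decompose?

6

take 4181 (≤ 5243); 5243 − 4181 = 1062
take 987 (≤ 1062); 1062 − 987 = 75
take 55 (≤ 75); 75 − 55 = 20
take 13 (≤ 20); 20 − 13 = 7
take 5 (≤ 7); 7 − 5 = 2
take 2 (≤ 2); 2 − 2 = 0
5243 = 4181 + 987 + 55 + 13 + 5 + 2, which has 6 terms.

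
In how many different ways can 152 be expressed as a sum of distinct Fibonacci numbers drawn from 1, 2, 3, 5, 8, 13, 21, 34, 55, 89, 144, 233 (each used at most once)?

11

Starting from the Zeckendorf form and repeatedly splitting a term F_k into F_{k−1} + F_{k−2} (when neither is already used) reaches every representation.
152 = 144+8 = 144+5+3 = 89+55+8 = … (8 more), for 11 in all.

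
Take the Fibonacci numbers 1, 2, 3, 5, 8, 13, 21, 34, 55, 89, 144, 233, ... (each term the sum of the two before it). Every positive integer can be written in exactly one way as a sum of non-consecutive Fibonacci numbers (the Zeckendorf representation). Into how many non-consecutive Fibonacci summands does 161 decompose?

largest Fibonacci ≤ 161 is 144; 161 − 144 = 17
largest Fibonacci ≤ 17 is 13; 17 − 13 = 4
largest Fibonacci ≤ 4 is 3; 4 − 3 = 1
largest Fibonacci ≤ 1 is 1; 1 − 1 = 0
161 = 144 + 13 + 3 + 1, which has 4 terms.

4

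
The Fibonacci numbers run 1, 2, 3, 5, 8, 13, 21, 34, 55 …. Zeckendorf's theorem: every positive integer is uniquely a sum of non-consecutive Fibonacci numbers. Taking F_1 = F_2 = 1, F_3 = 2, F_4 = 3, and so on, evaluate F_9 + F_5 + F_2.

F_9 + F_5 + F_2 = 34 + 5 + 1 = 40.

40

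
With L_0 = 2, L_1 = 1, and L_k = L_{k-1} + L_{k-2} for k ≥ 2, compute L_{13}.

521

Iterating the recurrence up to L_{9} = 76 and L_{8} = 47:
L_{10} = L_{9} + L_{8} = 76 + 47 = 123
L_{11} = L_{10} + L_{9} = 123 + 76 = 199
L_{12} = L_{11} + L_{10} = 199 + 123 = 322
L_{13} = L_{12} + L_{11} = 322 + 199 = 521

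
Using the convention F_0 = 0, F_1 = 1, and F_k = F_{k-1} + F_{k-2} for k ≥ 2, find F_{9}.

34

F_{2} = F_{1} + F_{0} = 1 + 0 = 1
F_{3} = F_{2} + F_{1} = 1 + 1 = 2
F_{4} = F_{3} + F_{2} = 2 + 1 = 3
F_{5} = F_{4} + F_{3} = 3 + 2 = 5
F_{6} = F_{5} + F_{4} = 5 + 3 = 8
F_{7} = F_{6} + F_{5} = 8 + 5 = 13
F_{8} = F_{7} + F_{6} = 13 + 8 = 21
F_{9} = F_{8} + F_{7} = 21 + 13 = 34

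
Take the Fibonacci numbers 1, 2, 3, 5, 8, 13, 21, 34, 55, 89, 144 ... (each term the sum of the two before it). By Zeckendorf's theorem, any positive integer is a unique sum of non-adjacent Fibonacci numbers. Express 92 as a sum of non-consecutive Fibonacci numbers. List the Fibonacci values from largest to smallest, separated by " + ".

89 + 3

92: greatest Fibonacci not exceeding it is 89, leaving 3
3: greatest Fibonacci not exceeding it is 3, leaving 0
So 92 = 89 + 3, with no two terms consecutive in the sequence.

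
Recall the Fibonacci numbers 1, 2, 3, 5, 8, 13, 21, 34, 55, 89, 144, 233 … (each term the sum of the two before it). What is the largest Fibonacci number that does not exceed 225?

144 ≤ 225 < 233, so the largest Fibonacci number not exceeding 225 is 144.

144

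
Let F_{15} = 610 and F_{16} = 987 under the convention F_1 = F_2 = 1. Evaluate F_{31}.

1346269

By F_{2k+1} = F_k² + F_{k+1}²: F_{31} = 610² + 987² = 372100 + 974169 = 1346269.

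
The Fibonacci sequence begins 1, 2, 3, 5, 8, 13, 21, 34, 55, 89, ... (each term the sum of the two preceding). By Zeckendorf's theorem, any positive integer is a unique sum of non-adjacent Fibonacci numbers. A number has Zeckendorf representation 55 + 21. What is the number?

76

55 + 21 = 76.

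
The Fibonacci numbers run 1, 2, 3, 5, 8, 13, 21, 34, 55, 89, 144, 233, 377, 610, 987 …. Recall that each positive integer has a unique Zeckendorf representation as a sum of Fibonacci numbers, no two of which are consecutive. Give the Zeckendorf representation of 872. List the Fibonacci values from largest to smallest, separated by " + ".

610 + 233 + 21 + 8

subtract 610 from 872: 262 remains
subtract 233 from 262: 29 remains
subtract 21 from 29: 8 remains
subtract 8 from 8: 0 remains
So 872 = 610 + 233 + 21 + 8, with no two terms consecutive in the sequence.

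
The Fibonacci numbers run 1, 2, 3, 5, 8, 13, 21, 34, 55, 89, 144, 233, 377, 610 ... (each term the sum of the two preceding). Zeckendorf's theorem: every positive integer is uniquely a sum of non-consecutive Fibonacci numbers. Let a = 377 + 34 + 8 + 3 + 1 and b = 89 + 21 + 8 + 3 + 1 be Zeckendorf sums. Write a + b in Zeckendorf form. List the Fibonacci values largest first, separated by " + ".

The two numbers are 423 and 122, so their sum is 545.
545 − 377 = 168
168 − 144 = 24
24 − 21 = 3
3 − 3 = 0

377 + 144 + 21 + 3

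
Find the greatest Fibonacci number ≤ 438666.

317811 ≤ 438666 < 514229, so the largest Fibonacci number not exceeding 438666 is 317811.

317811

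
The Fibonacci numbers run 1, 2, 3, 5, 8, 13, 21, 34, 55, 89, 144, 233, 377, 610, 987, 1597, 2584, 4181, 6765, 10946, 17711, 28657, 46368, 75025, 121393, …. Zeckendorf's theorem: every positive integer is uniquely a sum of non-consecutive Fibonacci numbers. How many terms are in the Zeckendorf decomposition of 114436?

9

114436 − 75025 = 39411
39411 − 28657 = 10754
10754 − 6765 = 3989
3989 − 2584 = 1405
1405 − 987 = 418
418 − 377 = 41
41 − 34 = 7
7 − 5 = 2
2 − 2 = 0
114436 = 75025 + 28657 + 6765 + 2584 + 987 + 377 + 34 + 5 + 2, which has 9 terms.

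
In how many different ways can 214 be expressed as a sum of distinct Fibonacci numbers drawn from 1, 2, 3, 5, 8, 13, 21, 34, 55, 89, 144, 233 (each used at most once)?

6

214 = 144+55+13+2 = 144+55+8+5+2 = 144+34+21+13+2 = … (3 more), for 6 in all.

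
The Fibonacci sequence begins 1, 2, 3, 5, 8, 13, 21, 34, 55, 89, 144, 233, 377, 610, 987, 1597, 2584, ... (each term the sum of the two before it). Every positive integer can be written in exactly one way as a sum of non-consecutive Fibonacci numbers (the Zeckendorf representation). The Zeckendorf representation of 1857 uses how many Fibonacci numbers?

subtract 1597 from 1857: 260 remains
subtract 233 from 260: 27 remains
subtract 21 from 27: 6 remains
subtract 5 from 6: 1 remains
subtract 1 from 1: 0 remains
1857 = 1597 + 233 + 21 + 5 + 1, which has 5 terms.

5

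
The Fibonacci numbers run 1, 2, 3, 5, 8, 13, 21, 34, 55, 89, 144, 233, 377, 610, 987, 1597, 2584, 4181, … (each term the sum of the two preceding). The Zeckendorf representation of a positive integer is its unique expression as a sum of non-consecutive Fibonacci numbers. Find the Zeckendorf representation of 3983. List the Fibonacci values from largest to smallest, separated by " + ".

2584 + 987 + 377 + 34 + 1

Repeatedly subtract the largest Fibonacci number that fits:
largest Fibonacci ≤ 3983 is 2584; 3983 − 2584 = 1399
largest Fibonacci ≤ 1399 is 987; 1399 − 987 = 412
largest Fibonacci ≤ 412 is 377; 412 − 377 = 35
largest Fibonacci ≤ 35 is 34; 35 − 34 = 1
largest Fibonacci ≤ 1 is 1; 1 − 1 = 0
So 3983 = 2584 + 987 + 377 + 34 + 1, with no two terms consecutive in the sequence.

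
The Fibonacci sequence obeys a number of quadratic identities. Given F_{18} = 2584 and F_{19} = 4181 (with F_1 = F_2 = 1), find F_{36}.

By the doubling identity F_{2k} = F_k(2F_{k+1} − F_k): F_{36} = 2584·(2·4181 − 2584) = 2584·5778 = 14930352.

14930352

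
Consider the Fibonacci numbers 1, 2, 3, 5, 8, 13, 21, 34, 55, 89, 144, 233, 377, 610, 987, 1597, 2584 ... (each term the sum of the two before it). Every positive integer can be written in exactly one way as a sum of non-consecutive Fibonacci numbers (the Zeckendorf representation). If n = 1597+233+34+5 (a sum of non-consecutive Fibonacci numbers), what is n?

1869

1597+233+34+5 = 1869.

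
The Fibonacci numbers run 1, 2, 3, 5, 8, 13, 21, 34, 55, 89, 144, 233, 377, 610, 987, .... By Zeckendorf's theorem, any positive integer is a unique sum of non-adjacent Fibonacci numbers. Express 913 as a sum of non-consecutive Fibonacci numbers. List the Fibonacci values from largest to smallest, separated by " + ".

610 + 233 + 55 + 13 + 2

Greedily peel off the largest Fibonacci term at each step:
913 − 610 = 303
303 − 233 = 70
70 − 55 = 15
15 − 13 = 2
2 − 2 = 0
So 913 = 610 + 233 + 55 + 13 + 2, with no two terms consecutive in the sequence.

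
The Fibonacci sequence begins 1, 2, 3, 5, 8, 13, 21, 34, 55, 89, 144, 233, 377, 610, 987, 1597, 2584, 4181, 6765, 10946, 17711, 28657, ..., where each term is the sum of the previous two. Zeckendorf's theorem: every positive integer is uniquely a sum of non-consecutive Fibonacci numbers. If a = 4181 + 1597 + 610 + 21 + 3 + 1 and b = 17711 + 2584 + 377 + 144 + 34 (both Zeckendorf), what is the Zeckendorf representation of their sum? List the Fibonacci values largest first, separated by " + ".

The two numbers are 6413 and 20850, so their sum is 27263.
17711 ≤ 27263 < 28657, so take 17711; remainder 9552
6765 ≤ 9552 < 10946, so take 6765; remainder 2787
2584 ≤ 2787 < 4181, so take 2584; remainder 203
144 ≤ 203 < 233, so take 144; remainder 59
55 ≤ 59 < 89, so take 55; remainder 4
3 ≤ 4 < 5, so take 3; remainder 1
1 ≤ 1 < 2, so take 1; remainder 0

17711 + 6765 + 2584 + 144 + 55 + 3 + 1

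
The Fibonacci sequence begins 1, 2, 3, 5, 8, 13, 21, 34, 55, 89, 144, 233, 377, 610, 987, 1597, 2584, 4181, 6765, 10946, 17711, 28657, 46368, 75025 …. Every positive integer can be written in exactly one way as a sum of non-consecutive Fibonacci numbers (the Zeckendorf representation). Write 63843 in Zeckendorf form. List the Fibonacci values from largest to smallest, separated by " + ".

63843 − 46368 = 17475
17475 − 10946 = 6529
6529 − 4181 = 2348
2348 − 1597 = 751
751 − 610 = 141
141 − 89 = 52
52 − 34 = 18
18 − 13 = 5
5 − 5 = 0
So 63843 = 46368 + 10946 + 4181 + 1597 + 610 + 89 + 34 + 13 + 5, with no two terms consecutive in the sequence.

46368 + 10946 + 4181 + 1597 + 610 + 89 + 34 + 13 + 5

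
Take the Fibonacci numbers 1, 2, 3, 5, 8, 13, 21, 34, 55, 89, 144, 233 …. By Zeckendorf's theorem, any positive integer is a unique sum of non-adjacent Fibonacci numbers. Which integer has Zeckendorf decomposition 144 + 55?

144 + 55 = 199.

199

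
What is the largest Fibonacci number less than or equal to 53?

34

34 ≤ 53 < 55, so the largest Fibonacci number not exceeding 53 is 34.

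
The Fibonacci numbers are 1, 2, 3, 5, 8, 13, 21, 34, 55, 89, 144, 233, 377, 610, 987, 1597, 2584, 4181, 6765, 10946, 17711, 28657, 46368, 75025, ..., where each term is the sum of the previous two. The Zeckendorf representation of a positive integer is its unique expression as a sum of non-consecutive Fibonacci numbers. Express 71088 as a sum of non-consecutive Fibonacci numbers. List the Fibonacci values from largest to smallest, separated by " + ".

Repeatedly subtract the largest Fibonacci number that fits:
71088: greatest Fibonacci not exceeding it is 46368, leaving 24720
24720: greatest Fibonacci not exceeding it is 17711, leaving 7009
7009: greatest Fibonacci not exceeding it is 6765, leaving 244
244: greatest Fibonacci not exceeding it is 233, leaving 11
11: greatest Fibonacci not exceeding it is 8, leaving 3
3: greatest Fibonacci not exceeding it is 3, leaving 0
So 71088 = 46368 + 17711 + 6765 + 233 + 8 + 3, with no two terms consecutive in the sequence.

46368 + 17711 + 6765 + 233 + 8 + 3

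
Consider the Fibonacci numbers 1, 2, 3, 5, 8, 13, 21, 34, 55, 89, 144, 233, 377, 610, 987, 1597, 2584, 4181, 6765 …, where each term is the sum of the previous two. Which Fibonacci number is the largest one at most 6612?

4181

4181 ≤ 6612 < 6765, so the largest Fibonacci number not exceeding 6612 is 4181.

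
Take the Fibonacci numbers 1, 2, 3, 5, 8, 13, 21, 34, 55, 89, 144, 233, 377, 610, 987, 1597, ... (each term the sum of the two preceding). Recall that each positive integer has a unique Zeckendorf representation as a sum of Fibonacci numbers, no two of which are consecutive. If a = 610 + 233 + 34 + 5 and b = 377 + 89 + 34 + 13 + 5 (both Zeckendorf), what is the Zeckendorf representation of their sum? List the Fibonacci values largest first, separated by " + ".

987 + 377 + 34 + 2

The two numbers are 882 and 518, so their sum is 1400.
subtract 987 from 1400: 413 remains
subtract 377 from 413: 36 remains
subtract 34 from 36: 2 remains
subtract 2 from 2: 0 remains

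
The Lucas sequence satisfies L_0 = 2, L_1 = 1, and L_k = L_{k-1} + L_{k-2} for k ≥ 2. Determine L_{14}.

843

Iterating the recurrence up to L_{6} = 18 and L_{5} = 11:
L_{7} = L_{6} + L_{5} = 18 + 11 = 29
L_{8} = L_{7} + L_{6} = 29 + 18 = 47
L_{9} = L_{8} + L_{7} = 47 + 29 = 76
L_{10} = L_{9} + L_{8} = 76 + 47 = 123
L_{11} = L_{10} + L_{9} = 123 + 76 = 199
L_{12} = L_{11} + L_{10} = 199 + 123 = 322
L_{13} = L_{12} + L_{11} = 322 + 199 = 521
L_{14} = L_{13} + L_{12} = 521 + 322 = 843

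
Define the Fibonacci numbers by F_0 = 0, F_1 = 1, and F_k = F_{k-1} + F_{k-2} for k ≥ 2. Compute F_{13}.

233

Iterating the recurrence up to F_{8} = 21 and F_{7} = 13:
F_{9} = F_{8} + F_{7} = 21 + 13 = 34
F_{10} = F_{9} + F_{8} = 34 + 21 = 55
F_{11} = F_{10} + F_{9} = 55 + 34 = 89
F_{12} = F_{11} + F_{10} = 89 + 55 = 144
F_{13} = F_{12} + F_{11} = 144 + 89 = 233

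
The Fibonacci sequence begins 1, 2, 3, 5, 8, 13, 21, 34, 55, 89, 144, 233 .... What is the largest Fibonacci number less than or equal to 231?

144 ≤ 231 < 233, so the largest Fibonacci number not exceeding 231 is 144.

144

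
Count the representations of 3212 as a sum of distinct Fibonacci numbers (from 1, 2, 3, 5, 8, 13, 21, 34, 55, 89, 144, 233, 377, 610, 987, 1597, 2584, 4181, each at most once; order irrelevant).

26

Starting from the Zeckendorf form and repeatedly splitting a term F_k into F_{k−1} + F_{k−2} (when neither is already used) reaches every representation.
3212 = 2584+610+13+5 = 2584+610+13+3+2 = 2584+377+233+13+5 = 2584+610+8+5+3+2 = … (22 more), for 26 in all.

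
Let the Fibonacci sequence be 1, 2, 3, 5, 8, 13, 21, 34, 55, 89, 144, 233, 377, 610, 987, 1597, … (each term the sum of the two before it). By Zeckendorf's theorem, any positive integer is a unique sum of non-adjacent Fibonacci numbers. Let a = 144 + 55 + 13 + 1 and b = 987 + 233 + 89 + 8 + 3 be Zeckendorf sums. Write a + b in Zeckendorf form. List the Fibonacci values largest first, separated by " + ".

987 + 377 + 144 + 21 + 3 + 1

The two numbers are 213 and 1320, so their sum is 1533.
take 987 (≤ 1533); 1533 − 987 = 546
take 377 (≤ 546); 546 − 377 = 169
take 144 (≤ 169); 169 − 144 = 25
take 21 (≤ 25); 25 − 21 = 4
take 3 (≤ 4); 4 − 3 = 1
take 1 (≤ 1); 1 − 1 = 0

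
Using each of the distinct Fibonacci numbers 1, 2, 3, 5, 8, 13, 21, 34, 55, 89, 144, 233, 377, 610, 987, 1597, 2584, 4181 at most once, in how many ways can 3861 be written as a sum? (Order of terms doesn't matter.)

Starting from the Zeckendorf form and repeatedly splitting a term F_k into F_{k−1} + F_{k−2} (when neither is already used) reaches every representation.
3861 = 2584+987+233+55+2 = 2584+987+233+34+21+2 = 2584+987+144+89+55+2 = 2584+610+377+233+55+2 = … (20 more), for 24 in all.

24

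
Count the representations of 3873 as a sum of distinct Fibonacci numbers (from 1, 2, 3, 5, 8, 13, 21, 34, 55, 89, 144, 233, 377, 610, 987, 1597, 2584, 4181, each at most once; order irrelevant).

Each representation comes from the Zeckendorf form by replacing some F_k with F_{k−1} + F_{k−2} where possible.
3873 = 2584+987+233+55+13+1 = 2584+987+233+55+8+5+1 = 2584+987+233+34+21+13+1 = … (33 more), for 36 in all.

36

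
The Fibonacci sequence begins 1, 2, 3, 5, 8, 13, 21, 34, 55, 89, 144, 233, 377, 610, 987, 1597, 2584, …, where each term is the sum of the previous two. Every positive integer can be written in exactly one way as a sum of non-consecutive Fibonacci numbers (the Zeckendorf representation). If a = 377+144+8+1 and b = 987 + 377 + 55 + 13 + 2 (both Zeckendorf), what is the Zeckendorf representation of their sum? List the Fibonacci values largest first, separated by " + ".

1597 + 233 + 89 + 34 + 8 + 3

The two numbers are 530 and 1434, so their sum is 1964.
Greedy algorithm:
subtract 1597 from 1964: 367 remains
subtract 233 from 367: 134 remains
subtract 89 from 134: 45 remains
subtract 34 from 45: 11 remains
subtract 8 from 11: 3 remains
subtract 3 from 3: 0 remains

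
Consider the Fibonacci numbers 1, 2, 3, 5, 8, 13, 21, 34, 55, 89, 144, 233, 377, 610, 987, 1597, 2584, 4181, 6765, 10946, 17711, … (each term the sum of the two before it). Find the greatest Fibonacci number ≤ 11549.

10946 ≤ 11549 < 17711, so the largest Fibonacci number not exceeding 11549 is 10946.

10946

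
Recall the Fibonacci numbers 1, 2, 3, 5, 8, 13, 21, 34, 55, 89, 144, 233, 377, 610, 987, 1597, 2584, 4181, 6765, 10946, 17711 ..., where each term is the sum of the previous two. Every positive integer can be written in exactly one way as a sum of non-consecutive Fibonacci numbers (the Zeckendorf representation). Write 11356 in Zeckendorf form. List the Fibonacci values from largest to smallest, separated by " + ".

Repeatedly subtract the largest Fibonacci number that fits:
subtract 10946 from 11356: 410 remains
subtract 377 from 410: 33 remains
subtract 21 from 33: 12 remains
subtract 8 from 12: 4 remains
subtract 3 from 4: 1 remains
subtract 1 from 1: 0 remains
So 11356 = 10946 + 377 + 21 + 8 + 3 + 1, with no two terms consecutive in the sequence.

10946 + 377 + 21 + 8 + 3 + 1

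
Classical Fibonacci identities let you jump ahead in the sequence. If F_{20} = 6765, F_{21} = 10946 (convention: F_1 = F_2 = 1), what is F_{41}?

165580141

By the addition formula F_{m+n} = F_m F_{n+1} + F_{m−1} F_n with m=21, n=20: F_{41} = 10946·10946 + 6765·6765 = 119814916 + 45765225 = 165580141.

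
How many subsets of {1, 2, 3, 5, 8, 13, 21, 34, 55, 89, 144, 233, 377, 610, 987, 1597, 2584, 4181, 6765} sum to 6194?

Each representation comes from the Zeckendorf form by replacing some F_k with F_{k−1} + F_{k−2} where possible.
6194 = 4181+1597+377+34+5 = 4181+1597+377+34+3+2 = 4181+1597+377+21+13+5 = 4181+1597+233+144+34+5 = … (41 more), for 45 in all.

45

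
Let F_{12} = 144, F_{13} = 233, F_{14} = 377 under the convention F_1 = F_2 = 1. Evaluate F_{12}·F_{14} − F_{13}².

144·377 − 233² = 54288 − 54289 = -1. (Cassini's identity: F_{k−1}F_{k+1} − F_k² = (−1)^k.)

-1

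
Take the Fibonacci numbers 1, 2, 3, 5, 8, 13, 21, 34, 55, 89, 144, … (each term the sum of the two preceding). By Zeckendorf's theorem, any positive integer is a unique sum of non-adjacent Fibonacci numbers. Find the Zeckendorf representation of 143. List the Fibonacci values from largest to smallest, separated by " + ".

89 + 34 + 13 + 5 + 2

subtract 89 from 143: 54 remains
subtract 34 from 54: 20 remains
subtract 13 from 20: 7 remains
subtract 5 from 7: 2 remains
subtract 2 from 2: 0 remains
So 143 = 89 + 34 + 13 + 5 + 2, with no two terms consecutive in the sequence.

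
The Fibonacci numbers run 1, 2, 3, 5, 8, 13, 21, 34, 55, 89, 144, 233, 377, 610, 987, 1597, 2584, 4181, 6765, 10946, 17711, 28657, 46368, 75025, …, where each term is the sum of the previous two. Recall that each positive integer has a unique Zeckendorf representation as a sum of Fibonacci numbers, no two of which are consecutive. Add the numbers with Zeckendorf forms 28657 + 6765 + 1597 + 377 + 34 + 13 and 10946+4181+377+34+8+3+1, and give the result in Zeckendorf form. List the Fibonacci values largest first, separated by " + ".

46368 + 4181 + 1597 + 610 + 233 + 3 + 1

The two numbers are 37443 and 15550, so their sum is 52993.
Greedy algorithm:
take 46368 (≤ 52993); 52993 − 46368 = 6625
take 4181 (≤ 6625); 6625 − 4181 = 2444
take 1597 (≤ 2444); 2444 − 1597 = 847
take 610 (≤ 847); 847 − 610 = 237
take 233 (≤ 237); 237 − 233 = 4
take 3 (≤ 4); 4 − 3 = 1
take 1 (≤ 1); 1 − 1 = 0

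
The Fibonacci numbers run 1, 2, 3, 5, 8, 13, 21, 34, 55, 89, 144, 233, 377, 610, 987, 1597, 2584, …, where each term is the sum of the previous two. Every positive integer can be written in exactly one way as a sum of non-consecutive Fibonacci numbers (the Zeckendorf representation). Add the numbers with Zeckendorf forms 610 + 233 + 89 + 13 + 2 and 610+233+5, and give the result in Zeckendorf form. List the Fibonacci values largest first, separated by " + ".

1597 + 144 + 34 + 13 + 5 + 2

The two numbers are 947 and 848, so their sum is 1795.
largest Fibonacci ≤ 1795 is 1597; 1795 − 1597 = 198
largest Fibonacci ≤ 198 is 144; 198 − 144 = 54
largest Fibonacci ≤ 54 is 34; 54 − 34 = 20
largest Fibonacci ≤ 20 is 13; 20 − 13 = 7
largest Fibonacci ≤ 7 is 5; 7 − 5 = 2
largest Fibonacci ≤ 2 is 2; 2 − 2 = 0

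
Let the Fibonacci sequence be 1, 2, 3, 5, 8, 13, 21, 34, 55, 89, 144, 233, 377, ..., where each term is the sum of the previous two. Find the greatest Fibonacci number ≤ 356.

233

233 ≤ 356 < 377, so the largest Fibonacci number not exceeding 356 is 233.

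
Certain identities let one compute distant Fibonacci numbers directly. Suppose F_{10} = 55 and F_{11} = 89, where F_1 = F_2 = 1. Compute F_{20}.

6765

By the doubling identity F_{2k} = F_k(2F_{k+1} − F_k): F_{20} = 55·(2·89 − 55) = 55·123 = 6765.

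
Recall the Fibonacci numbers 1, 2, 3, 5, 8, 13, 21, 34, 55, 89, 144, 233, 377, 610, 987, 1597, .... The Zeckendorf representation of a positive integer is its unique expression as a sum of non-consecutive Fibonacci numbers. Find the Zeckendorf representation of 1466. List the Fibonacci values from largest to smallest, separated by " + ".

987 + 377 + 89 + 13

Greedily peel off the largest Fibonacci term at each step:
subtract 987 from 1466: 479 remains
subtract 377 from 479: 102 remains
subtract 89 from 102: 13 remains
subtract 13 from 13: 0 remains
So 1466 = 987 + 377 + 89 + 13, with no two terms consecutive in the sequence.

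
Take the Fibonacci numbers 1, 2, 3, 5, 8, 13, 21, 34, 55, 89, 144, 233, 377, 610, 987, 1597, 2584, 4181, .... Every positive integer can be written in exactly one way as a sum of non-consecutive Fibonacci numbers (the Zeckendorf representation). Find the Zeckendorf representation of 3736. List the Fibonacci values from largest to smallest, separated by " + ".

3736 − 2584 = 1152
1152 − 987 = 165
165 − 144 = 21
21 − 21 = 0
So 3736 = 2584 + 987 + 144 + 21, with no two terms consecutive in the sequence.

2584 + 987 + 144 + 21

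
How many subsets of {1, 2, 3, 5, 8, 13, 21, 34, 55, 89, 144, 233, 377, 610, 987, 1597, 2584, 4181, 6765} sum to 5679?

54

Each representation comes from the Zeckendorf form by replacing some F_k with F_{k−1} + F_{k−2} where possible.
5679 = 4181+987+377+89+34+8+3 = 4181+987+377+89+34+8+2+1 = 4181+987+377+89+21+13+8+3 = 4181+987+233+144+89+34+8+3 = … (50 more), for 54 in all.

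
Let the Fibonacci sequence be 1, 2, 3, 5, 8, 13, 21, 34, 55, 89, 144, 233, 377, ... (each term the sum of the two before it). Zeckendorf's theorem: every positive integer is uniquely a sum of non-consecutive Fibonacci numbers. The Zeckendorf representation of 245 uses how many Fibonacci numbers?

Greedy algorithm:
subtract 233 from 245: 12 remains
subtract 8 from 12: 4 remains
subtract 3 from 4: 1 remains
subtract 1 from 1: 0 remains
245 = 233 + 8 + 3 + 1, which has 4 terms.

4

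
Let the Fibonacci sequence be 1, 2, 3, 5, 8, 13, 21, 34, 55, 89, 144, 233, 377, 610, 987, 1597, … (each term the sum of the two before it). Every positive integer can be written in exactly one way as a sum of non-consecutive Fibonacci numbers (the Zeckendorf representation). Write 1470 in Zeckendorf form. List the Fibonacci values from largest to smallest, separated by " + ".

987 + 377 + 89 + 13 + 3 + 1

Greedily peel off the largest Fibonacci term at each step:
subtract 987 from 1470: 483 remains
subtract 377 from 483: 106 remains
subtract 89 from 106: 17 remains
subtract 13 from 17: 4 remains
subtract 3 from 4: 1 remains
subtract 1 from 1: 0 remains
So 1470 = 987 + 377 + 89 + 13 + 3 + 1, with no two terms consecutive in the sequence.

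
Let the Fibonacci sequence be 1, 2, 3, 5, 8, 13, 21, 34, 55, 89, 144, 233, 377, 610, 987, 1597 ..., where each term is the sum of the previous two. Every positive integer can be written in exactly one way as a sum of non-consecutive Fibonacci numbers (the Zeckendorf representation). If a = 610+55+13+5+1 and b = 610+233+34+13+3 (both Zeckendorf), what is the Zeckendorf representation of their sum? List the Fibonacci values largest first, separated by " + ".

The two numbers are 684 and 893, so their sum is 1577.
Greedily peel off the largest Fibonacci term at each step:
largest Fibonacci ≤ 1577 is 987; 1577 − 987 = 590
largest Fibonacci ≤ 590 is 377; 590 − 377 = 213
largest Fibonacci ≤ 213 is 144; 213 − 144 = 69
largest Fibonacci ≤ 69 is 55; 69 − 55 = 14
largest Fibonacci ≤ 14 is 13; 14 − 13 = 1
largest Fibonacci ≤ 1 is 1; 1 − 1 = 0

987 + 377 + 144 + 55 + 13 + 1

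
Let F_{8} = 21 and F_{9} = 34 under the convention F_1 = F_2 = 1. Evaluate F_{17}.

By F_{2k+1} = F_k² + F_{k+1}²: F_{17} = 21² + 34² = 441 + 1156 = 1597.

1597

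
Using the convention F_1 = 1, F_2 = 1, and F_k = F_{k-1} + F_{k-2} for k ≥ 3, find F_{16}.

Iterating the recurrence up to F_{12} = 144 and F_{11} = 89:
F_{13} = F_{12} + F_{11} = 144 + 89 = 233
F_{14} = F_{13} + F_{12} = 233 + 144 = 377
F_{15} = F_{14} + F_{13} = 377 + 233 = 610
F_{16} = F_{15} + F_{14} = 610 + 377 = 987

987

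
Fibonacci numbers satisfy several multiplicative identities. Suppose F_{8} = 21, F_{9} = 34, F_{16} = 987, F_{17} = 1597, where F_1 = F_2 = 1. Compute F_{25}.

By the addition formula F_{m+n} = F_m F_{n+1} + F_{m−1} F_n with m=9, n=16: F_{25} = 34·1597 + 21·987 = 54298 + 20727 = 75025.

75025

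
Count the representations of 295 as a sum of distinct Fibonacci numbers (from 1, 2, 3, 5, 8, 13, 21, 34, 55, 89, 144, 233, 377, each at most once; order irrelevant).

Each representation comes from the Zeckendorf form by replacing some F_k with F_{k−1} + F_{k−2} where possible.
295 = 233+55+5+2 = 233+34+21+5+2 = 144+89+55+5+2 = 233+34+13+8+5+2 = 144+89+34+21+5+2 = … (1 more), for 6 in all.

6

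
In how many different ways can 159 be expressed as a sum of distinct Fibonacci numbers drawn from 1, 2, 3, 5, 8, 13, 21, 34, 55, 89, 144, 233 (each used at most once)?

Starting from the Zeckendorf form and repeatedly splitting a term F_k into F_{k−1} + F_{k−2} (when neither is already used) reaches every representation.
159 = 144+13+2 = 144+8+5+2 = 89+55+13+2 = 89+55+8+5+2 = … (2 more), for 6 in all.

6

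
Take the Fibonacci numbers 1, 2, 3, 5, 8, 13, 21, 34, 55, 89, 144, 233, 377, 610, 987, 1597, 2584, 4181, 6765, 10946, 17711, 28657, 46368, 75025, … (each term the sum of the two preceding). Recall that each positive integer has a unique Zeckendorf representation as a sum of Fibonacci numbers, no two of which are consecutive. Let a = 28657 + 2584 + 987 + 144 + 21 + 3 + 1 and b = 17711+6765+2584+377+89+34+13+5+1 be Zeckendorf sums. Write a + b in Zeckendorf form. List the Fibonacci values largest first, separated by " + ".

46368 + 10946 + 2584 + 55 + 21 + 2

The two numbers are 32397 and 27579, so their sum is 59976.
46368 ≤ 59976 < 75025, so take 46368; remainder 13608
10946 ≤ 13608 < 17711, so take 10946; remainder 2662
2584 ≤ 2662 < 4181, so take 2584; remainder 78
55 ≤ 78 < 89, so take 55; remainder 23
21 ≤ 23 < 34, so take 21; remainder 2
2 ≤ 2 < 3, so take 2; remainder 0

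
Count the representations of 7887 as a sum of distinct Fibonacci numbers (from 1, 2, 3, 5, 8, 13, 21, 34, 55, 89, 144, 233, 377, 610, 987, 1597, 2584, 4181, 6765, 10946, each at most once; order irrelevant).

24

7887 = 6765+987+89+34+8+3+1 = 6765+987+89+21+13+8+3+1 = 6765+610+377+89+34+8+3+1 = … (21 more), for 24 in all.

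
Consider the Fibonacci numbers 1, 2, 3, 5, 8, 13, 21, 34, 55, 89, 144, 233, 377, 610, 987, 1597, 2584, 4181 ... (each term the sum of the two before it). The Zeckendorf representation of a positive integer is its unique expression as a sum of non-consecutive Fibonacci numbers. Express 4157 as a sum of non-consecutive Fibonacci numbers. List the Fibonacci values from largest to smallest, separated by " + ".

2584 + 987 + 377 + 144 + 55 + 8 + 2

4157: greatest Fibonacci not exceeding it is 2584, leaving 1573
1573: greatest Fibonacci not exceeding it is 987, leaving 586
586: greatest Fibonacci not exceeding it is 377, leaving 209
209: greatest Fibonacci not exceeding it is 144, leaving 65
65: greatest Fibonacci not exceeding it is 55, leaving 10
10: greatest Fibonacci not exceeding it is 8, leaving 2
2: greatest Fibonacci not exceeding it is 2, leaving 0
So 4157 = 2584 + 987 + 377 + 144 + 55 + 8 + 2, with no two terms consecutive in the sequence.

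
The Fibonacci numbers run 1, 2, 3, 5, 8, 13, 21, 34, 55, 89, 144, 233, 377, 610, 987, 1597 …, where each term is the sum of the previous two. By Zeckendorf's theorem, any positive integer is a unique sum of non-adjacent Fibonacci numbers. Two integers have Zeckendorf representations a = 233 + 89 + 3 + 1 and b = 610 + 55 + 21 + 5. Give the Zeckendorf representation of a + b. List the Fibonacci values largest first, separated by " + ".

The two numbers are 326 and 691, so their sum is 1017.
987 ≤ 1017 < 1597, so take 987; remainder 30
21 ≤ 30 < 34, so take 21; remainder 9
8 ≤ 9 < 13, so take 8; remainder 1
1 ≤ 1 < 2, so take 1; remainder 0

987 + 21 + 8 + 1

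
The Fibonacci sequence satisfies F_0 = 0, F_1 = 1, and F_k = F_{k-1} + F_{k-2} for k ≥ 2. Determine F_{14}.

Iterating the recurrence up to F_{7} = 13 and F_{6} = 8:
F_{8} = F_{7} + F_{6} = 13 + 8 = 21
F_{9} = F_{8} + F_{7} = 21 + 13 = 34
F_{10} = F_{9} + F_{8} = 34 + 21 = 55
F_{11} = F_{10} + F_{9} = 55 + 34 = 89
F_{12} = F_{11} + F_{10} = 89 + 55 = 144
F_{13} = F_{12} + F_{11} = 144 + 89 = 233
F_{14} = F_{13} + F_{12} = 233 + 144 = 377

377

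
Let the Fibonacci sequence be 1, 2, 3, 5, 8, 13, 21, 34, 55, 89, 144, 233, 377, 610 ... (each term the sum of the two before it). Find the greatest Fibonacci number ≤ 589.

377 ≤ 589 < 610, so the largest Fibonacci number not exceeding 589 is 377.

377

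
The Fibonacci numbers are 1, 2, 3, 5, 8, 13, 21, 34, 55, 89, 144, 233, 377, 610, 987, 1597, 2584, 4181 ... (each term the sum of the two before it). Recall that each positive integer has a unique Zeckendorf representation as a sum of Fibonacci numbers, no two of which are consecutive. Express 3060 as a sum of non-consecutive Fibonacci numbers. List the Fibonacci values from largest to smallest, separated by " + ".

2584 + 377 + 89 + 8 + 2

3060 − 2584 = 476
476 − 377 = 99
99 − 89 = 10
10 − 8 = 2
2 − 2 = 0
So 3060 = 2584 + 377 + 89 + 8 + 2, with no two terms consecutive in the sequence.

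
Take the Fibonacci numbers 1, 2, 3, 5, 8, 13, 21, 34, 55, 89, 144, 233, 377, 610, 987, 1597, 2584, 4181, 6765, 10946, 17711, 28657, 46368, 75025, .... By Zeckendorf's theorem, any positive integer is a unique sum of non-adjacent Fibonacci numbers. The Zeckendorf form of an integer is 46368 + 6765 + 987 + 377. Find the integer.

46368 + 6765 + 987 + 377 = 54497.

54497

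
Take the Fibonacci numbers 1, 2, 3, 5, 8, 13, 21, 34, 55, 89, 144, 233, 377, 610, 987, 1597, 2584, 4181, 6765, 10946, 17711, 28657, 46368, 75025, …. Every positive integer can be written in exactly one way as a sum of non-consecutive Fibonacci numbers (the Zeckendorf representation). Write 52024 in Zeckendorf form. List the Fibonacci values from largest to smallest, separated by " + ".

subtract 46368 from 52024: 5656 remains
subtract 4181 from 5656: 1475 remains
subtract 987 from 1475: 488 remains
subtract 377 from 488: 111 remains
subtract 89 from 111: 22 remains
subtract 21 from 22: 1 remains
subtract 1 from 1: 0 remains
So 52024 = 46368 + 4181 + 987 + 377 + 89 + 21 + 1, with no two terms consecutive in the sequence.

46368 + 4181 + 987 + 377 + 89 + 21 + 1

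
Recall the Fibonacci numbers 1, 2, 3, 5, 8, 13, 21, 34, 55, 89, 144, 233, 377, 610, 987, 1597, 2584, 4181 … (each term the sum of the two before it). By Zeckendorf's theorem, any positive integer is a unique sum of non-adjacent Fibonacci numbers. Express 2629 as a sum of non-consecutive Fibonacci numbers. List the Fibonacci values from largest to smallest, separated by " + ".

2584 + 34 + 8 + 3

2629: greatest Fibonacci not exceeding it is 2584, leaving 45
45: greatest Fibonacci not exceeding it is 34, leaving 11
11: greatest Fibonacci not exceeding it is 8, leaving 3
3: greatest Fibonacci not exceeding it is 3, leaving 0
So 2629 = 2584 + 34 + 8 + 3, with no two terms consecutive in the sequence.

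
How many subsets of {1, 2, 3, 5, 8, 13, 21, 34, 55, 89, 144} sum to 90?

90 = 89+1 = 55+34+1 = 55+21+13+1 = … (2 more), for 5 in all.

5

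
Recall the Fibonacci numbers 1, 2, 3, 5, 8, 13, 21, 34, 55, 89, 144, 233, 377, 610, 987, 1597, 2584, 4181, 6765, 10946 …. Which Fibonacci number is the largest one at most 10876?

6765 ≤ 10876 < 10946, so the largest Fibonacci number not exceeding 10876 is 6765.

6765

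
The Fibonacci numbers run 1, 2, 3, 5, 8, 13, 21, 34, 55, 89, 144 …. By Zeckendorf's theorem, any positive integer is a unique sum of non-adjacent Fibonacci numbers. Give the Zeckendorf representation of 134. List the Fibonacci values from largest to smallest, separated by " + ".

89 + 34 + 8 + 3

134: greatest Fibonacci not exceeding it is 89, leaving 45
45: greatest Fibonacci not exceeding it is 34, leaving 11
11: greatest Fibonacci not exceeding it is 8, leaving 3
3: greatest Fibonacci not exceeding it is 3, leaving 0
So 134 = 89 + 34 + 8 + 3, with no two terms consecutive in the sequence.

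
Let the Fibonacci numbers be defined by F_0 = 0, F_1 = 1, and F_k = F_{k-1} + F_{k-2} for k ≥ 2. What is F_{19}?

4181

Iterating the recurrence up to F_{11} = 89 and F_{10} = 55:
F_{12} = F_{11} + F_{10} = 89 + 55 = 144
F_{13} = F_{12} + F_{11} = 144 + 89 = 233
F_{14} = F_{13} + F_{12} = 233 + 144 = 377
F_{15} = F_{14} + F_{13} = 377 + 233 = 610
F_{16} = F_{15} + F_{14} = 610 + 377 = 987
F_{17} = F_{16} + F_{15} = 987 + 610 = 1597
F_{18} = F_{17} + F_{16} = 1597 + 987 = 2584
F_{19} = F_{18} + F_{17} = 2584 + 1597 = 4181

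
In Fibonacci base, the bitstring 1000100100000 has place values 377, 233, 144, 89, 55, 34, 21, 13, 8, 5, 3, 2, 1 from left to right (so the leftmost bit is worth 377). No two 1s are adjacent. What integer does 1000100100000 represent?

Summing the place values of the 1 bits: 377 + 55 + 13 = 445.

445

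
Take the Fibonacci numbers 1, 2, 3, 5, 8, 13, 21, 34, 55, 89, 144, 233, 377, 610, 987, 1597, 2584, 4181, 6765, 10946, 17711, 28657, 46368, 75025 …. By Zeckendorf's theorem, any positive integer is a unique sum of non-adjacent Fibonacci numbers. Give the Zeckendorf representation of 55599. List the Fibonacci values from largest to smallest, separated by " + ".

46368 + 6765 + 1597 + 610 + 233 + 21 + 5

55599 − 46368 = 9231
9231 − 6765 = 2466
2466 − 1597 = 869
869 − 610 = 259
259 − 233 = 26
26 − 21 = 5
5 − 5 = 0
So 55599 = 46368 + 6765 + 1597 + 610 + 233 + 21 + 5, with no two terms consecutive in the sequence.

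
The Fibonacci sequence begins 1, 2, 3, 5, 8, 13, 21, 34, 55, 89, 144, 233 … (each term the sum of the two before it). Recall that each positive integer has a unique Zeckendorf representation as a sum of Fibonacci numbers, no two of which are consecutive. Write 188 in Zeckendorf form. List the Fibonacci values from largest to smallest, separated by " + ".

144 ≤ 188 < 233, so take 144; remainder 44
34 ≤ 44 < 55, so take 34; remainder 10
8 ≤ 10 < 13, so take 8; remainder 2
2 ≤ 2 < 3, so take 2; remainder 0
So 188 = 144 + 34 + 8 + 2, with no two terms consecutive in the sequence.

144 + 34 + 8 + 2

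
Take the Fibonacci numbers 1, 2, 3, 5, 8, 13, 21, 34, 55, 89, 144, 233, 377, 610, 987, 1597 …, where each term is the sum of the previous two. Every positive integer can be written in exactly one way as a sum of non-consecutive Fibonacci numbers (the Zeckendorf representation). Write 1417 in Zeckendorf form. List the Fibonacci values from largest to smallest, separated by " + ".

Greedily peel off the largest Fibonacci term at each step:
1417: greatest Fibonacci not exceeding it is 987, leaving 430
430: greatest Fibonacci not exceeding it is 377, leaving 53
53: greatest Fibonacci not exceeding it is 34, leaving 19
19: greatest Fibonacci not exceeding it is 13, leaving 6
6: greatest Fibonacci not exceeding it is 5, leaving 1
1: greatest Fibonacci not exceeding it is 1, leaving 0
So 1417 = 987 + 377 + 34 + 13 + 5 + 1, with no two terms consecutive in the sequence.

987 + 377 + 34 + 13 + 5 + 1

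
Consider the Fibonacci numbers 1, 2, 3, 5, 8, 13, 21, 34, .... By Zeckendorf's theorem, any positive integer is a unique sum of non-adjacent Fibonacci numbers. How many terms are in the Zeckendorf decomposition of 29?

Repeatedly subtract the largest Fibonacci number that fits:
29 − 21 = 8
8 − 8 = 0
29 = 21 + 8, which has 2 terms.

2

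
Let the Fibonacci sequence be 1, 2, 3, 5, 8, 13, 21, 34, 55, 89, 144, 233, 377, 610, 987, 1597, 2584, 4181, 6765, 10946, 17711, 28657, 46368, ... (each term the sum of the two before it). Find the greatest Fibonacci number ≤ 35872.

28657 ≤ 35872 < 46368, so the largest Fibonacci number not exceeding 35872 is 28657.

28657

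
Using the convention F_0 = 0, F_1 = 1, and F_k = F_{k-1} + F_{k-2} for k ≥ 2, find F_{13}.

233

Iterating the recurrence up to F_{5} = 5 and F_{4} = 3:
F_{6} = F_{5} + F_{4} = 5 + 3 = 8
F_{7} = F_{6} + F_{5} = 8 + 5 = 13
F_{8} = F_{7} + F_{6} = 13 + 8 = 21
F_{9} = F_{8} + F_{7} = 21 + 13 = 34
F_{10} = F_{9} + F_{8} = 34 + 21 = 55
F_{11} = F_{10} + F_{9} = 55 + 34 = 89
F_{12} = F_{11} + F_{10} = 89 + 55 = 144
F_{13} = F_{12} + F_{11} = 144 + 89 = 233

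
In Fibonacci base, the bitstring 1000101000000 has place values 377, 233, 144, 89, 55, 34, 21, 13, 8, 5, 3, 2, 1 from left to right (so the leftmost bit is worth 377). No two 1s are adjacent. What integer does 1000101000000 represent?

453

Summing the place values of the 1 bits: 377 + 55 + 21 = 453.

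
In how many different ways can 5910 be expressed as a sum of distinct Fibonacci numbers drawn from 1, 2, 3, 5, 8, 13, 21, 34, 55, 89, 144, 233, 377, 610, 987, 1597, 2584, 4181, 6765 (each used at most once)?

Each representation comes from the Zeckendorf form by replacing some F_k with F_{k−1} + F_{k−2} where possible.
5910 = 4181+1597+89+34+8+1 = 4181+1597+89+34+5+3+1 = 4181+1597+89+21+13+8+1 = … (31 more), for 34 in all.

34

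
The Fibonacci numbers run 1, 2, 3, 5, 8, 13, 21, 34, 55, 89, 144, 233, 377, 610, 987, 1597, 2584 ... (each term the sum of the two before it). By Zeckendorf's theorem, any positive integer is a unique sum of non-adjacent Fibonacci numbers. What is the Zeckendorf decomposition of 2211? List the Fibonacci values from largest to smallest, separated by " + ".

largest Fibonacci ≤ 2211 is 1597; 2211 − 1597 = 614
largest Fibonacci ≤ 614 is 610; 614 − 610 = 4
largest Fibonacci ≤ 4 is 3; 4 − 3 = 1
largest Fibonacci ≤ 1 is 1; 1 − 1 = 0
So 2211 = 1597 + 610 + 3 + 1, with no two terms consecutive in the sequence.

1597 + 610 + 3 + 1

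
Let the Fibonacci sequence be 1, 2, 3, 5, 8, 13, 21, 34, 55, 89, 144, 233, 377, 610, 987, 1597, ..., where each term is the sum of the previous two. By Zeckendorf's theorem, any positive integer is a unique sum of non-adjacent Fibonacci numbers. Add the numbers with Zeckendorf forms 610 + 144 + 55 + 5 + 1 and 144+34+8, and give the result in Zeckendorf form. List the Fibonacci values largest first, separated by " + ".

The two numbers are 815 and 186, so their sum is 1001.
1001: greatest Fibonacci not exceeding it is 987, leaving 14
14: greatest Fibonacci not exceeding it is 13, leaving 1
1: greatest Fibonacci not exceeding it is 1, leaving 0

987 + 13 + 1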